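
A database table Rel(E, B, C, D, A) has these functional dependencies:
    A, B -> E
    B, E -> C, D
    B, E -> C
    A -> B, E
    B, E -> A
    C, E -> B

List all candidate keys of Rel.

Closure of {A} is {A, B, C, D, E}, the whole schema; {A} is a candidate key.
Closure of {B, E} is {A, B, C, D, E}, the whole schema; {B, E} is a candidate key.
Closure of {C, E} is {A, B, C, D, E}, the whole schema; {C, E} is a candidate key.
These are minimal and exhaustive — every other superkey contains one of them.

{A}, {B, E}, {C, E}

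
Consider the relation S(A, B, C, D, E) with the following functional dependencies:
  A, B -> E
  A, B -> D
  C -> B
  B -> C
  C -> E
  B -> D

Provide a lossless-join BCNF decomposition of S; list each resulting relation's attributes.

Candidate keys of the original relation: {A, B}, {A, C}.
{A, B, C, D, E}: {C} determines {B, C, D, E} here but is not a superkey — split on C -> B, D, E, giving {B, C, D, E} and {A, C}.
{B, C, D, E} has no BCNF violation.
{A, C} has no BCNF violation.

{A, C}; {B, C, D, E}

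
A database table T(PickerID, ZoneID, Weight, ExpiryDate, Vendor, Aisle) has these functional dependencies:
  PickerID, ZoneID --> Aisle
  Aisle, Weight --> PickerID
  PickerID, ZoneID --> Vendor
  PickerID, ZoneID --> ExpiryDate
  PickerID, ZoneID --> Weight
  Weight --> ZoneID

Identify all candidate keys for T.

Closure of {Aisle, Weight} is {Aisle, ExpiryDate, PickerID, Vendor, Weight, ZoneID}, the whole schema; {Aisle, Weight} is a candidate key.
Closure of {PickerID, Weight} is {Aisle, ExpiryDate, PickerID, Vendor, Weight, ZoneID}, the whole schema; {PickerID, Weight} is a candidate key.
Closure of {PickerID, ZoneID} is {Aisle, ExpiryDate, PickerID, Vendor, Weight, ZoneID}, the whole schema; {PickerID, ZoneID} is a candidate key.
No proper subset of any of these is a key, and no other minimal superkey exists.

{Aisle, Weight}, {PickerID, Weight}, {PickerID, ZoneID}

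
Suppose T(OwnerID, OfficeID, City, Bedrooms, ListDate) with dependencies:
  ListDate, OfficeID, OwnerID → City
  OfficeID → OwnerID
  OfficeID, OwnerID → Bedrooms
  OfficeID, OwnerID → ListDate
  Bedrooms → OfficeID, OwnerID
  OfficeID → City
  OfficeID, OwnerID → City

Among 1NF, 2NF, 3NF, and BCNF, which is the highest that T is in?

BCNF

Candidate keys: {Bedrooms}, {OfficeID}. Prime attributes: {Bedrooms, OfficeID}.
Every FD has a superkey on the left, so the relation is in BCNF.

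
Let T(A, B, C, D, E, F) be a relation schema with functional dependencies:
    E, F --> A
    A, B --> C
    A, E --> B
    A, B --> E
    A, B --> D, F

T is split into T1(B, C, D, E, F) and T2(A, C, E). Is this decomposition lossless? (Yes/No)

No

Common attributes: {C, E}; their closure is {C, E}.
The closure covers neither T1 nor T2 entirely; the join is not lossless.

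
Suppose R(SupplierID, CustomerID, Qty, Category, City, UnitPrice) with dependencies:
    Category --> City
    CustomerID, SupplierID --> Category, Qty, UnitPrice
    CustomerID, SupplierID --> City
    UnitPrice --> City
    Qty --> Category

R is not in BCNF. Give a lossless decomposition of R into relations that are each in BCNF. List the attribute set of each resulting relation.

Candidate key of the original relation: {CustomerID, SupplierID}.
{Category, City, CustomerID, Qty, SupplierID, UnitPrice}: {Category} determines {Category, City} here but is not a superkey — split on Category --> City, giving {Category, City} and {Category, CustomerID, Qty, SupplierID, UnitPrice}.
{Category, City} has no BCNF violation.
{Category, CustomerID, Qty, SupplierID, UnitPrice}: {Qty} determines {Category, Qty} here but is not a superkey — split on Qty --> Category, giving {Category, Qty} and {CustomerID, Qty, SupplierID, UnitPrice}.
{Category, Qty} has no BCNF violation.
{CustomerID, Qty, SupplierID, UnitPrice} has no BCNF violation.

{Category, City}; {Category, Qty}; {CustomerID, Qty, SupplierID, UnitPrice}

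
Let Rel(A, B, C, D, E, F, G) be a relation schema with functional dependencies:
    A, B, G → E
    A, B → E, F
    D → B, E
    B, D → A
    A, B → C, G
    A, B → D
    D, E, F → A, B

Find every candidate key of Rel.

{A, B}, {D}

Closure of {D} is {A, B, C, D, E, F, G}, the whole schema; {D} is a candidate key.
Closure of {A, B} is {A, B, C, D, E, F, G}, the whole schema; {A, B} is a candidate key.
Any other superkey properly contains one of these, so there are no further candidate keys.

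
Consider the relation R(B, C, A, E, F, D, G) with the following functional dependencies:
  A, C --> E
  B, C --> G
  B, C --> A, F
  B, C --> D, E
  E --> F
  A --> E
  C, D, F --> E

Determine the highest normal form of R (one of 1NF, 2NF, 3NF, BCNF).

Candidate key: {B, C}. Prime attributes: {B, C}.
For A, C --> E we have {A, C}⁺ = {A, C, E, F}; {A, C} is not a superkey, so BCNF fails.
A, C --> E determines the non-prime attribute {E} from a non-superkey — 3NF is violated.
Checking every proper subset of each key, none determines a non-prime attribute — 2NF is satisfied.

2NF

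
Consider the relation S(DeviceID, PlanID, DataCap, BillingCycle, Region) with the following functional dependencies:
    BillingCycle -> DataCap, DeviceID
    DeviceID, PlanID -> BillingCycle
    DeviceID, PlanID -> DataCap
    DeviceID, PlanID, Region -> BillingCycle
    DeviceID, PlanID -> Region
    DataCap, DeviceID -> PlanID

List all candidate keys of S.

Closure of {BillingCycle} is {BillingCycle, DataCap, DeviceID, PlanID, Region}, the whole schema; {BillingCycle} is a candidate key.
Closure of {DataCap, DeviceID} is {BillingCycle, DataCap, DeviceID, PlanID, Region}, the whole schema; {DataCap, DeviceID} is a candidate key.
Closure of {DeviceID, PlanID} is {BillingCycle, DataCap, DeviceID, PlanID, Region}, the whole schema; {DeviceID, PlanID} is a candidate key.
These are minimal and exhaustive — every other superkey contains one of them.

{BillingCycle}, {DataCap, DeviceID}, {DeviceID, PlanID}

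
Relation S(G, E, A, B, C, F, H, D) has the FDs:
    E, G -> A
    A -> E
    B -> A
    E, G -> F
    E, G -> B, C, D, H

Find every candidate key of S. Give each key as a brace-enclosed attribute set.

{A, G}, {B, G}, {E, G}

Attributes never on any right-hand side: {G} — every candidate key must contain it.
Closure of {A, G} is {A, B, C, D, E, F, G, H}, the whole schema; {A, G} is a candidate key.
Closure of {B, G} is {A, B, C, D, E, F, G, H}, the whole schema; {B, G} is a candidate key.
Closure of {E, G} is {A, B, C, D, E, F, G, H}, the whole schema; {E, G} is a candidate key.
These are minimal and exhaustive — every other superkey contains one of them.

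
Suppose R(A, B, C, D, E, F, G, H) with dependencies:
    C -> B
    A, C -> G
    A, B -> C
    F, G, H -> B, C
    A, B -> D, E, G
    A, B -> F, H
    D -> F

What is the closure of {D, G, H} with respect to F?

{B, C, D, F, G, H}

Start with {D, G, H}.
D -> F applies; add {F} → now {D, F, G, H}.
F, G, H -> B, C applies; add {B, C} → now {B, C, D, F, G, H}.
No further FD applies.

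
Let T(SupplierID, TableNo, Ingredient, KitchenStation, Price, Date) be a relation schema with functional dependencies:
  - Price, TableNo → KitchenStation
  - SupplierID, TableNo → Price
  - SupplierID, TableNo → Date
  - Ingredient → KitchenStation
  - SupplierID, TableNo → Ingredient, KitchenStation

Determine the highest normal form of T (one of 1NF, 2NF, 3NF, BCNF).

2NF

Candidate key: {SupplierID, TableNo}. Prime attributes: {SupplierID, TableNo}.
For Price, TableNo → KitchenStation we have {Price, TableNo}⁺ = {KitchenStation, Price, TableNo}; {Price, TableNo} is not a superkey, so BCNF fails.
Price, TableNo → KitchenStation has non-prime {KitchenStation} on the right and a non-superkey on the left, so 3NF fails.
No non-prime attribute depends on a proper subset of any candidate key, so 2NF holds.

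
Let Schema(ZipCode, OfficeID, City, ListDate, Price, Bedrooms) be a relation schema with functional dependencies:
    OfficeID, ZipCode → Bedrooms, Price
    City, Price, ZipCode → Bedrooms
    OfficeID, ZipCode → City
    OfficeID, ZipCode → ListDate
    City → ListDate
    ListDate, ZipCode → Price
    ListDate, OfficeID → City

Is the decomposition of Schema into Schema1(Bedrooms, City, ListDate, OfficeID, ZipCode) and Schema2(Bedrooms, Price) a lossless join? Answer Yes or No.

No

The shared attributes are {Bedrooms} and {Bedrooms}⁺ = {Bedrooms}.
Schema1 ⊄ {Bedrooms} and Schema2 ⊄ {Bedrooms}, so the split is lossy.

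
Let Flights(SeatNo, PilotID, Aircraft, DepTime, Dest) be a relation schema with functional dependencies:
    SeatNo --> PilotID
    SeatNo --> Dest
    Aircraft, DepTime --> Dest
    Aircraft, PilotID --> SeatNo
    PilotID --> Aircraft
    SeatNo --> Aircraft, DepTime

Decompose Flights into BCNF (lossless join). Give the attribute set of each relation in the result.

{Aircraft, DepTime, Dest}; {Aircraft, DepTime, PilotID, SeatNo}

Candidate keys of the original relation: {PilotID}, {SeatNo}.
{Aircraft, DepTime, Dest, PilotID, SeatNo}: {Aircraft, DepTime} determines {Aircraft, DepTime, Dest} here but is not a superkey — split on Aircraft, DepTime --> Dest, giving {Aircraft, DepTime, Dest} and {Aircraft, DepTime, PilotID, SeatNo}.
{Aircraft, DepTime, Dest}: every determinant is a superkey — BCNF.
{Aircraft, DepTime, PilotID, SeatNo}: every determinant is a superkey — BCNF.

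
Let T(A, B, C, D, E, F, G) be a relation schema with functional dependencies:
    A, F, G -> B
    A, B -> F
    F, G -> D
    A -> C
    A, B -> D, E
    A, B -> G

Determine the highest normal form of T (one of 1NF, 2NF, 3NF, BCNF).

Candidate keys: {A, B}, {A, F, G}. Prime attributes: {A, B, F, G}.
F, G -> D: {F, G}⁺ = {D, F, G}, which is not all of the attributes, so the left side is not a superkey — BCNF is violated.
F, G -> D determines the non-prime attribute {D} from a non-superkey — 3NF is violated.
Since {A} ⊂ {A, B} and {A}⁺ ⊇ {C} with {C} non-prime, there is a partial dependency; 2NF fails.

1NF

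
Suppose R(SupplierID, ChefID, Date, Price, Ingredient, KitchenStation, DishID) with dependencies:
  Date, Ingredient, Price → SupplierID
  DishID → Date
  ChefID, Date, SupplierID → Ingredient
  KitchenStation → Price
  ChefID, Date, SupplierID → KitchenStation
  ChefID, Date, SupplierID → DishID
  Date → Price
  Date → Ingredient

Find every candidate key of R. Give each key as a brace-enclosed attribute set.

No FD produces {ChefID}, so it must be in every candidate key.
{ChefID, Date}⁺ = {ChefID, Date, DishID, Ingredient, KitchenStation, Price, SupplierID}, which is every attribute, so {ChefID, Date} is a candidate key.
{ChefID, DishID}⁺ = {ChefID, Date, DishID, Ingredient, KitchenStation, Price, SupplierID}, which is every attribute, so {ChefID, DishID} is a candidate key.
These are minimal and exhaustive — every other superkey contains one of them.

{ChefID, Date}, {ChefID, DishID}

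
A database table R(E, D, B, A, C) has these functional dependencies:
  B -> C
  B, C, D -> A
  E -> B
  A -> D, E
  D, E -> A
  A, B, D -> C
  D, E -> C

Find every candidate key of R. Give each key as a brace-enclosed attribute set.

{A}, {B, D}, {D, E}

Closure of {A} is {A, B, C, D, E}, the whole schema; {A} is a candidate key.
Closure of {B, D} is {A, B, C, D, E}, the whole schema; {B, D} is a candidate key.
Closure of {D, E} is {A, B, C, D, E}, the whole schema; {D, E} is a candidate key.
These are minimal and exhaustive — every other superkey contains one of them.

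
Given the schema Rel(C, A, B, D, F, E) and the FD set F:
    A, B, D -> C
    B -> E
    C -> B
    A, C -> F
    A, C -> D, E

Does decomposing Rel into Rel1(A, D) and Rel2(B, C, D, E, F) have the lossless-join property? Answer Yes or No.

No

Common attributes: {D}; their closure is {D}.
The closure covers neither Rel1 nor Rel2 entirely; the join is not lossless.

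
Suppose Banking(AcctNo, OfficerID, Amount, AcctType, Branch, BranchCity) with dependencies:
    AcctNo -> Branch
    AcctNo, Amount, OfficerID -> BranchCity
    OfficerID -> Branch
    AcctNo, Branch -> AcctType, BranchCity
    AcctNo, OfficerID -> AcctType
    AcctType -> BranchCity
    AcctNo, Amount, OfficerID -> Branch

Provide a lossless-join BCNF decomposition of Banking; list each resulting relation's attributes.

Candidate key of the original relation: {AcctNo, Amount, OfficerID}.
{AcctNo, AcctType, Amount, Branch, BranchCity, OfficerID}: {AcctNo} determines {AcctNo, AcctType, Branch, BranchCity} here but is not a superkey — split on AcctNo -> AcctType, Branch, BranchCity, giving {AcctNo, AcctType, Branch, BranchCity} and {AcctNo, Amount, OfficerID}.
{AcctNo, AcctType, Branch, BranchCity}: {AcctType} determines {AcctType, BranchCity} here but is not a superkey — split on AcctType -> BranchCity, giving {AcctType, BranchCity} and {AcctNo, AcctType, Branch}.
{AcctType, BranchCity} is in BCNF.
{AcctNo, AcctType, Branch} is in BCNF.
{AcctNo, Amount, OfficerID} is in BCNF.

{AcctNo, AcctType, Branch}; {AcctNo, Amount, OfficerID}; {AcctType, BranchCity}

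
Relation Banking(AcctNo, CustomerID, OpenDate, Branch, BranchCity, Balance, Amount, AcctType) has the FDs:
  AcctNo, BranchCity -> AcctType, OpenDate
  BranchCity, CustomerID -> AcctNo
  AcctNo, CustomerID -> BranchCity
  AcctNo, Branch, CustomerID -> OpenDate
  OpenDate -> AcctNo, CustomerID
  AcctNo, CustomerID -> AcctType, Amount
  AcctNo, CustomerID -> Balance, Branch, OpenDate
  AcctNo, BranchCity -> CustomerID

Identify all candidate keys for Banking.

{OpenDate} is a candidate key since {OpenDate}⁺ = {AcctNo, AcctType, Amount, Balance, Branch, BranchCity, CustomerID, OpenDate} covers every attribute.
{AcctNo, BranchCity} is a candidate key since {AcctNo, BranchCity}⁺ = {AcctNo, AcctType, Amount, Balance, Branch, BranchCity, CustomerID, OpenDate} covers every attribute.
{AcctNo, CustomerID} is a candidate key since {AcctNo, CustomerID}⁺ = {AcctNo, AcctType, Amount, Balance, Branch, BranchCity, CustomerID, OpenDate} covers every attribute.
{BranchCity, CustomerID} is a candidate key since {BranchCity, CustomerID}⁺ = {AcctNo, AcctType, Amount, Balance, Branch, BranchCity, CustomerID, OpenDate} covers every attribute.
No proper subset of any of these is a key, and no other minimal superkey exists.

{AcctNo, BranchCity}, {AcctNo, CustomerID}, {BranchCity, CustomerID}, {OpenDate}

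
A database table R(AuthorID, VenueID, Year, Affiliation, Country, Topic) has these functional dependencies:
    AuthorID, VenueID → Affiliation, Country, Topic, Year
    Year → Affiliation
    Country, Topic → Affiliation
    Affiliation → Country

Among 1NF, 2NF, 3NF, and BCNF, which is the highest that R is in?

Candidate key: {AuthorID, VenueID}. Prime attributes: {AuthorID, VenueID}.
For Year → Affiliation we have {Year}⁺ = {Affiliation, Country, Year}; {Year} is not a superkey, so BCNF fails.
Because {Affiliation} is non-prime and the left side of Year → Affiliation is not a superkey, the relation is not in 3NF.
Checking every proper subset of each key, none determines a non-prime attribute — 2NF is satisfied.

2NF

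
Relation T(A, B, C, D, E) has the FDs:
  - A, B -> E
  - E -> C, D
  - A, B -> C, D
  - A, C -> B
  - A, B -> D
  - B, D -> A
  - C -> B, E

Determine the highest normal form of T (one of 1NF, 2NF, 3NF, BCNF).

BCNF

Candidate keys: {A, B}, {B, D}, {C}, {E}. Prime attributes: {A, B, C, D, E}.
Each dependency's left side is a superkey — BCNF holds.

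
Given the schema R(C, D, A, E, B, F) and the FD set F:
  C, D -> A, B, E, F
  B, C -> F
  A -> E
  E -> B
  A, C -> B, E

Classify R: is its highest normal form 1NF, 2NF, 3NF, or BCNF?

Candidate key: {C, D}. Prime attributes: {C, D}.
For B, C -> F we have {B, C}⁺ = {B, C, F}; {B, C} is not a superkey, so BCNF fails.
B, C -> F has non-prime {F} on the right and a non-superkey on the left, so 3NF fails.
No proper subset of a key has a non-prime attribute in its closure, so there is no partial dependency; 2NF holds.

2NF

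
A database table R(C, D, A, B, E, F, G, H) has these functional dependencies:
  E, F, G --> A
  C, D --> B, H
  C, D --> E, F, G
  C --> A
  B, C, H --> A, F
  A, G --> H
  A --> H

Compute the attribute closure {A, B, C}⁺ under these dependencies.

Start with {A, B, C}.
A --> H applies; add {H} → now {A, B, C, H}.
B, C, H --> A, F applies; add {F} → now {A, B, C, F, H}.
No further FD applies.

{A, B, C, F, H}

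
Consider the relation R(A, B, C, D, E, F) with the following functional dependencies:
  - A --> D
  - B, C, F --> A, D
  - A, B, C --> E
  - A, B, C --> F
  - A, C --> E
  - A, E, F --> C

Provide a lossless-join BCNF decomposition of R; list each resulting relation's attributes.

Candidate keys of the original relation: {A, B, C}, {A, B, E, F}, {B, C, F}.
Within {A, B, C, D, E, F}: {A}⁺ ∩ {A, B, C, D, E, F} = {A, D}, not the whole set, so A --> D violates BCNF; decompose into {A, D} and {A, B, C, E, F}.
{A, D}: every determinant is a superkey — BCNF.
Within {A, B, C, E, F}: {A, C}⁺ ∩ {A, B, C, E, F} = {A, C, E}, not the whole set, so A, C --> E violates BCNF; decompose into {A, C, E} and {A, B, C, F}.
{A, C, E}: every determinant is a superkey — BCNF.
{A, B, C, F}: every determinant is a superkey — BCNF.

{A, B, C, F}; {A, C, E}; {A, D}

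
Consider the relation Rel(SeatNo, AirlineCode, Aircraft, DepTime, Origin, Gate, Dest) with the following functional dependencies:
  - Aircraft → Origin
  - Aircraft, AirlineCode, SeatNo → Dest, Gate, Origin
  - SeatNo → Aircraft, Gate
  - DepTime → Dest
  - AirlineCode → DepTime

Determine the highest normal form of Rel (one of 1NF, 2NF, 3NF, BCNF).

1NF

Candidate key: {AirlineCode, SeatNo}. Prime attributes: {AirlineCode, SeatNo}.
Aircraft → Origin: {Aircraft}⁺ = {Aircraft, Origin}, which is not all of the attributes, so the left side is not a superkey — BCNF is violated.
Aircraft → Origin determines the non-prime attribute {Origin} from a non-superkey — 3NF is violated.
Since {AirlineCode} ⊂ {AirlineCode, SeatNo} and {AirlineCode}⁺ ⊇ {DepTime, Dest} with {DepTime, Dest} non-prime, there is a partial dependency; 2NF fails.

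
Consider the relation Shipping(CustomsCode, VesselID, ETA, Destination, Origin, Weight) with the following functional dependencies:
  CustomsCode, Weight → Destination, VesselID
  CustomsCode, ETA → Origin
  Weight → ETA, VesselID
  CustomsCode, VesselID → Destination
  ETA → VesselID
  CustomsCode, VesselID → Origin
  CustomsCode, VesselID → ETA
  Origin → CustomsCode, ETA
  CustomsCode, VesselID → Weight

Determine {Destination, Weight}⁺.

Start with {Destination, Weight}.
Weight → ETA, VesselID applies; add {ETA, VesselID} → now {Destination, ETA, VesselID, Weight}.
No further FD applies.

{Destination, ETA, VesselID, Weight}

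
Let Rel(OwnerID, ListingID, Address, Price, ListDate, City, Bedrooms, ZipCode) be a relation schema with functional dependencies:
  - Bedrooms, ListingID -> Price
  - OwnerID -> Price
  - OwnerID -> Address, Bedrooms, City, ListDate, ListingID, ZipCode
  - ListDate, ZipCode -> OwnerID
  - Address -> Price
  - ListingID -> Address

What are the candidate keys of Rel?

{OwnerID}⁺ = {Address, Bedrooms, City, ListDate, ListingID, OwnerID, Price, ZipCode}, which is every attribute, so {OwnerID} is a candidate key.
{ListDate, ZipCode}⁺ = {Address, Bedrooms, City, ListDate, ListingID, OwnerID, Price, ZipCode}, which is every attribute, so {ListDate, ZipCode} is a candidate key.
Any other superkey properly contains one of these, so there are no further candidate keys.

{ListDate, ZipCode}, {OwnerID}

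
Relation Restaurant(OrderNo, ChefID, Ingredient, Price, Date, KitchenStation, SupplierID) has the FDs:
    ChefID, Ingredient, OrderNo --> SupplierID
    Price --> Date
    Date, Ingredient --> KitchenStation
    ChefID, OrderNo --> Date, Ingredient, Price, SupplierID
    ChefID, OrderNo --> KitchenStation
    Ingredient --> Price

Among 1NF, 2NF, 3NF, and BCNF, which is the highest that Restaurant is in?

Candidate key: {ChefID, OrderNo}. Prime attributes: {ChefID, OrderNo}.
Price --> Date: {Price}⁺ = {Date, Price}, which is not all of the attributes, so the left side is not a superkey — BCNF is violated.
Because {Date} is non-prime and the left side of Price --> Date is not a superkey, the relation is not in 3NF.
Checking every proper subset of each key, none determines a non-prime attribute — 2NF is satisfied.

2NF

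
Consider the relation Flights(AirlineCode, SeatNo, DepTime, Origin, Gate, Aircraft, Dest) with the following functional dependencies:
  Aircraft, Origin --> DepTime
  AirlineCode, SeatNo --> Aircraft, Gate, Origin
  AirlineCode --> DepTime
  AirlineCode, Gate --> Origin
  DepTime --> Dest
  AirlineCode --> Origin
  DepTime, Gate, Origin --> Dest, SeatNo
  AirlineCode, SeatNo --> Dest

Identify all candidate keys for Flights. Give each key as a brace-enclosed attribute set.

Attributes never on any right-hand side: {AirlineCode} — every candidate key must contain it.
{AirlineCode, Gate}⁺ = {Aircraft, AirlineCode, DepTime, Dest, Gate, Origin, SeatNo} — all of the relation — so {AirlineCode, Gate} is a candidate key.
{AirlineCode, SeatNo}⁺ = {Aircraft, AirlineCode, DepTime, Dest, Gate, Origin, SeatNo} — all of the relation — so {AirlineCode, SeatNo} is a candidate key.
Any other superkey properly contains one of these, so there are no further candidate keys.

{AirlineCode, Gate}, {AirlineCode, SeatNo}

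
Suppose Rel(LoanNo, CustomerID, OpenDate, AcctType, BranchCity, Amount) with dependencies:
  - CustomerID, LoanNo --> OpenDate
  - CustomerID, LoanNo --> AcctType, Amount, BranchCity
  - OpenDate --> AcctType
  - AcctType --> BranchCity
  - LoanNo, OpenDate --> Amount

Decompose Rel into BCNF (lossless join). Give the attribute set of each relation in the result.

Candidate key of the original relation: {CustomerID, LoanNo}.
Within {AcctType, Amount, BranchCity, CustomerID, LoanNo, OpenDate}: {OpenDate}⁺ ∩ {AcctType, Amount, BranchCity, CustomerID, LoanNo, OpenDate} = {AcctType, BranchCity, OpenDate}, not the whole set, so OpenDate --> AcctType, BranchCity violates BCNF; decompose into {AcctType, BranchCity, OpenDate} and {Amount, CustomerID, LoanNo, OpenDate}.
Within {AcctType, BranchCity, OpenDate}: {AcctType}⁺ ∩ {AcctType, BranchCity, OpenDate} = {AcctType, BranchCity}, not the whole set, so AcctType --> BranchCity violates BCNF; decompose into {AcctType, BranchCity} and {AcctType, OpenDate}.
{AcctType, BranchCity} is in BCNF.
{AcctType, OpenDate} is in BCNF.
Within {Amount, CustomerID, LoanNo, OpenDate}: {LoanNo, OpenDate}⁺ ∩ {Amount, CustomerID, LoanNo, OpenDate} = {Amount, LoanNo, OpenDate}, not the whole set, so LoanNo, OpenDate --> Amount violates BCNF; decompose into {Amount, LoanNo, OpenDate} and {CustomerID, LoanNo, OpenDate}.
{Amount, LoanNo, OpenDate} is in BCNF.
{CustomerID, LoanNo, OpenDate} is in BCNF.

{AcctType, BranchCity}; {AcctType, OpenDate}; {Amount, LoanNo, OpenDate}; {CustomerID, LoanNo, OpenDate}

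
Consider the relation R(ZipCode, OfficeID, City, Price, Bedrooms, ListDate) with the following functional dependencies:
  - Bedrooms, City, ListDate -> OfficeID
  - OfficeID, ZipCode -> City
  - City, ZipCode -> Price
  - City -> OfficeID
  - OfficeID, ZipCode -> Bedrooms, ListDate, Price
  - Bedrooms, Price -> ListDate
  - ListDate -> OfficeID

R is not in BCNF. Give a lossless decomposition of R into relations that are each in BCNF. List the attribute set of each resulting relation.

{Bedrooms, City, ListDate}; {Bedrooms, City, Price, ZipCode}; {Bedrooms, ListDate, Price}; {City, OfficeID}

Candidate keys of the original relation: {Bedrooms, Price, ZipCode}, {City, ZipCode}, {ListDate, ZipCode}, {OfficeID, ZipCode}.
{Bedrooms, City, ListDate, OfficeID, Price, ZipCode}: {Bedrooms, City, ListDate} determines {Bedrooms, City, ListDate, OfficeID} here but is not a superkey — split on Bedrooms, City, ListDate -> OfficeID, giving {Bedrooms, City, ListDate, OfficeID} and {Bedrooms, City, ListDate, Price, ZipCode}.
{Bedrooms, City, ListDate, OfficeID}: {City} determines {City, OfficeID} here but is not a superkey — split on City -> OfficeID, giving {City, OfficeID} and {Bedrooms, City, ListDate}.
{City, OfficeID} is in BCNF.
{Bedrooms, City, ListDate} is in BCNF.
{Bedrooms, City, ListDate, Price, ZipCode}: {Bedrooms, Price} determines {Bedrooms, ListDate, Price} here but is not a superkey — split on Bedrooms, Price -> ListDate, giving {Bedrooms, ListDate, Price} and {Bedrooms, City, Price, ZipCode}.
{Bedrooms, ListDate, Price} is in BCNF.
{Bedrooms, City, Price, ZipCode} is in BCNF.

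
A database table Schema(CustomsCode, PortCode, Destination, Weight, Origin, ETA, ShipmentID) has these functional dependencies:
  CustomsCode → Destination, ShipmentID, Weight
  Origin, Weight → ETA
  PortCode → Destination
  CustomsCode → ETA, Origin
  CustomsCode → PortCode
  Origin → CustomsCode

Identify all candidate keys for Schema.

{CustomsCode}⁺ = {CustomsCode, Destination, ETA, Origin, PortCode, ShipmentID, Weight} — all of the relation — so {CustomsCode} is a candidate key.
{Origin}⁺ = {CustomsCode, Destination, ETA, Origin, PortCode, ShipmentID, Weight} — all of the relation — so {Origin} is a candidate key.
Any other superkey properly contains one of these, so there are no further candidate keys.

{CustomsCode}, {Origin}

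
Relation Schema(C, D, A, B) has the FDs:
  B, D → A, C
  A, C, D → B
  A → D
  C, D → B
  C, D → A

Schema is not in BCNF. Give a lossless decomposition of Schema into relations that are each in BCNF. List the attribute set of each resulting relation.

Candidate keys of the original relation: {A, B}, {A, C}, {B, D}, {C, D}.
Within {A, B, C, D}: {A}⁺ ∩ {A, B, C, D} = {A, D}, not the whole set, so A → D violates BCNF; decompose into {A, D} and {A, B, C}.
{A, D} is in BCNF.
{A, B, C} is in BCNF.

{A, B, C}; {A, D}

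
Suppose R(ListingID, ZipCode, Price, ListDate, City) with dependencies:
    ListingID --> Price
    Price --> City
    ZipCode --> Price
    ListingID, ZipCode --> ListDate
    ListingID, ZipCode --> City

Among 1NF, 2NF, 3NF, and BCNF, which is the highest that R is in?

1NF

Candidate key: {ListingID, ZipCode}. Prime attributes: {ListingID, ZipCode}.
ListingID --> Price: {ListingID}⁺ = {City, ListingID, Price}, which is not all of the attributes, so the left side is not a superkey — BCNF is violated.
ListingID --> Price has non-prime {Price} on the right and a non-superkey on the left, so 3NF fails.
{ListingID} is a proper subset of the key {ListingID, ZipCode}, and {ListingID}⁺ contains the non-prime attributes {City, Price} — a partial dependency, so 2NF is violated.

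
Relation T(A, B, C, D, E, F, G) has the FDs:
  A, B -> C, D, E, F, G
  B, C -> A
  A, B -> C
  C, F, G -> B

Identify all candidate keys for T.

{A, B}⁺ = {A, B, C, D, E, F, G} — all of the relation — so {A, B} is a candidate key.
{B, C}⁺ = {A, B, C, D, E, F, G} — all of the relation — so {B, C} is a candidate key.
{C, F, G}⁺ = {A, B, C, D, E, F, G} — all of the relation — so {C, F, G} is a candidate key.
Any other superkey properly contains one of these, so there are no further candidate keys.

{A, B}, {B, C}, {C, F, G}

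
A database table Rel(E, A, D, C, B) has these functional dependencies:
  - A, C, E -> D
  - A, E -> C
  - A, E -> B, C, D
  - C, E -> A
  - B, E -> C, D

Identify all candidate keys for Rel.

Attributes never on any right-hand side: {E} — every candidate key must contain it.
Closure of {A, E} is {A, B, C, D, E}, the whole schema; {A, E} is a candidate key.
Closure of {B, E} is {A, B, C, D, E}, the whole schema; {B, E} is a candidate key.
Closure of {C, E} is {A, B, C, D, E}, the whole schema; {C, E} is a candidate key.
No proper subset of any of these is a key, and no other minimal superkey exists.

{A, E}, {B, E}, {C, E}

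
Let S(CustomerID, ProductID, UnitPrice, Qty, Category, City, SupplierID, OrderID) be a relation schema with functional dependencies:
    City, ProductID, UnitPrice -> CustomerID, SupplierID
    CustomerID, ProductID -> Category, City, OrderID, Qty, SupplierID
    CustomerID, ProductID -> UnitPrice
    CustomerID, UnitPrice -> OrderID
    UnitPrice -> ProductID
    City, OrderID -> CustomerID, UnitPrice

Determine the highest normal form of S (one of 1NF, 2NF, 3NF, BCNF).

Candidate keys: {City, OrderID}, {City, UnitPrice}, {CustomerID, ProductID}, {CustomerID, UnitPrice}. Prime attributes: {City, CustomerID, OrderID, ProductID, UnitPrice}.
UnitPrice -> ProductID: {UnitPrice}⁺ = {ProductID, UnitPrice}, which is not all of the attributes, so the left side is not a superkey — BCNF is violated.
Its right-hand attributes {ProductID} are all prime, as are those of every other non-superkey FD — the relation is in 3NF.

3NF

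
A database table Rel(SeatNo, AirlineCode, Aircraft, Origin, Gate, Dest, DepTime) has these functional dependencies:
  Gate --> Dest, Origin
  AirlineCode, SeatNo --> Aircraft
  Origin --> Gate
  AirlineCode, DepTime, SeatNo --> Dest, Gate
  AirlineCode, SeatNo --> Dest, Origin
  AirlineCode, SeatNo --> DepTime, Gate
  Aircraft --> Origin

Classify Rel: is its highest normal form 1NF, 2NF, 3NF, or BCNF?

Candidate key: {AirlineCode, SeatNo}. Prime attributes: {AirlineCode, SeatNo}.
For Gate --> Dest, Origin we have {Gate}⁺ = {Dest, Gate, Origin}; {Gate} is not a superkey, so BCNF fails.
Gate --> Dest, Origin determines the non-prime attributes {Dest, Origin} from a non-superkey — 3NF is violated.
No non-prime attribute depends on a proper subset of any candidate key, so 2NF holds.

2NF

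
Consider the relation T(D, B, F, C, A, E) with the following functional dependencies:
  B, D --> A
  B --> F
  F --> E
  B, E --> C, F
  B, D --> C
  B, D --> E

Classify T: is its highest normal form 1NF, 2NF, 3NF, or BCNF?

1NF

Candidate key: {B, D}. Prime attributes: {B, D}.
B --> F: {B}⁺ = {B, C, E, F}, which is not all of the attributes, so the left side is not a superkey — BCNF is violated.
B --> F has non-prime {F} on the right and a non-superkey on the left, so 3NF fails.
{B} is a proper subset of the key {B, D}, and {B}⁺ contains the non-prime attributes {C, E, F} — a partial dependency, so 2NF is violated.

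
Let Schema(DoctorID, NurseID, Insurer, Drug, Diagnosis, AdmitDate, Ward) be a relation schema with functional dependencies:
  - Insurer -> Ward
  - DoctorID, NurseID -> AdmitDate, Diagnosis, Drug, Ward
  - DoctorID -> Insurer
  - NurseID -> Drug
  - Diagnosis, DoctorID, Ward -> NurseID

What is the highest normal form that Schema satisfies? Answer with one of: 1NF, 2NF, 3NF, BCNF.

Candidate keys: {Diagnosis, DoctorID}, {DoctorID, NurseID}. Prime attributes: {Diagnosis, DoctorID, NurseID}.
Insurer -> Ward breaks BCNF: {Insurer}⁺ = {Insurer, Ward}, so {Insurer} is not a superkey.
Because {Ward} is non-prime and the left side of Insurer -> Ward is not a superkey, the relation is not in 3NF.
{DoctorID} is a proper subset of the key {Diagnosis, DoctorID}, and {DoctorID}⁺ contains the non-prime attributes {Insurer, Ward} — a partial dependency, so 2NF is violated.

1NF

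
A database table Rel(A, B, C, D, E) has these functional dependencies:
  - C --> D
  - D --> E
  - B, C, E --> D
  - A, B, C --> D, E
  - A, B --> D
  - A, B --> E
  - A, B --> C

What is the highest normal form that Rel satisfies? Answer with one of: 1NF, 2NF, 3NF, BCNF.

2NF

Candidate key: {A, B}. Prime attributes: {A, B}.
For C --> D we have {C}⁺ = {C, D, E}; {C} is not a superkey, so BCNF fails.
C --> D determines the non-prime attribute {D} from a non-superkey — 3NF is violated.
No proper subset of a key has a non-prime attribute in its closure, so there is no partial dependency; 2NF holds.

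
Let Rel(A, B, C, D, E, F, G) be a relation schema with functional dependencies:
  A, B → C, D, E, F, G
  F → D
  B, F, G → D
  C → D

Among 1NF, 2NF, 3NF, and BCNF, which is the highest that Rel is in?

Candidate key: {A, B}. Prime attributes: {A, B}.
For F → D we have {F}⁺ = {D, F}; {F} is not a superkey, so BCNF fails.
Because {D} is non-prime and the left side of F → D is not a superkey, the relation is not in 3NF.
No proper subset of a key has a non-prime attribute in its closure, so there is no partial dependency; 2NF holds.

2NF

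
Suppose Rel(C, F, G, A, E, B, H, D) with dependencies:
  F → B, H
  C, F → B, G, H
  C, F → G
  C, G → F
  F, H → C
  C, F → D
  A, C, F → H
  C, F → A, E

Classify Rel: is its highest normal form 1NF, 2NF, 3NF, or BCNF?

BCNF

Candidate keys: {C, G}, {F}. Prime attributes: {C, F, G}.
The left-hand side of every FD is a superkey, so BCNF is satisfied.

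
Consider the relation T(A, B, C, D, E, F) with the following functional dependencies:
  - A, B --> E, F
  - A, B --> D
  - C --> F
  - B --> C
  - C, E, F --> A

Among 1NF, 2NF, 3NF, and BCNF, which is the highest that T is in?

Candidate keys: {A, B}, {B, E}. Prime attributes: {A, B, E}.
C --> F breaks BCNF: {C}⁺ = {C, F}, so {C} is not a superkey.
Because {F} is non-prime and the left side of C --> F is not a superkey, the relation is not in 3NF.
Since {B} ⊂ {A, B} and {B}⁺ ⊇ {C, F} with {C, F} non-prime, there is a partial dependency; 2NF fails.

1NF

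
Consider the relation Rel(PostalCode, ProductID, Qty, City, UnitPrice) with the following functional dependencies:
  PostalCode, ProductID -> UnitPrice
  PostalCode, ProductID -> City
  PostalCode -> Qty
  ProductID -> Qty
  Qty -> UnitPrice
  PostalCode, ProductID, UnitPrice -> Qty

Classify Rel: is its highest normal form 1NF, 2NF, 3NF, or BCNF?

1NF

Candidate key: {PostalCode, ProductID}. Prime attributes: {PostalCode, ProductID}.
PostalCode -> Qty breaks BCNF: {PostalCode}⁺ = {PostalCode, Qty, UnitPrice}, so {PostalCode} is not a superkey.
Because {Qty} is non-prime and the left side of PostalCode -> Qty is not a superkey, the relation is not in 3NF.
The proper key subset {PostalCode} of {PostalCode, ProductID} determines non-prime {Qty, UnitPrice}, so the relation is not even in 2NF.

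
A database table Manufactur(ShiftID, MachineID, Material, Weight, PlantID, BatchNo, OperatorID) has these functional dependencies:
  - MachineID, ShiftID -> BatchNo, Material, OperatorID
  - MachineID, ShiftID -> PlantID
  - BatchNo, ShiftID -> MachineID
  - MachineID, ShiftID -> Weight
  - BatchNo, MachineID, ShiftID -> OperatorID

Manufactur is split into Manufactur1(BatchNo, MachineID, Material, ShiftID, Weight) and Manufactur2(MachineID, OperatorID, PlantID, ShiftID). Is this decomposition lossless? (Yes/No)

Common attributes: {MachineID, ShiftID}; their closure is {BatchNo, MachineID, Material, OperatorID, PlantID, ShiftID, Weight}.
This includes all of Manufactur1, so the common attributes are a superkey of Manufactur1 — the join is lossless.

Yes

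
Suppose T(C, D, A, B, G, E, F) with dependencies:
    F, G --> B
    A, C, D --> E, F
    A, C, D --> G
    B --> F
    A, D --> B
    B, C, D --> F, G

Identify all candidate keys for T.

{A, C, D} never appear on the right of any FD, so every key must include all of them.
{A, C, D}⁺ = {A, B, C, D, E, F, G}, which is every attribute, so {A, C, D} is a candidate key.
No other minimal set has full closure, so this is the only candidate key.

{A, C, D}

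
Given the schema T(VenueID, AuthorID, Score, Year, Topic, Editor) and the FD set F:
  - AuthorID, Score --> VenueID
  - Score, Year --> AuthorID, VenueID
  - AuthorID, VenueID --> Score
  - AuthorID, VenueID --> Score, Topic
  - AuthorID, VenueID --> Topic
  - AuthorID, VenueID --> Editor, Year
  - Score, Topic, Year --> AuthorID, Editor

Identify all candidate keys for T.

{AuthorID, Score} is a candidate key since {AuthorID, Score}⁺ = {AuthorID, Editor, Score, Topic, VenueID, Year} covers every attribute.
{AuthorID, VenueID} is a candidate key since {AuthorID, VenueID}⁺ = {AuthorID, Editor, Score, Topic, VenueID, Year} covers every attribute.
{Score, Year} is a candidate key since {Score, Year}⁺ = {AuthorID, Editor, Score, Topic, VenueID, Year} covers every attribute.
Any other superkey properly contains one of these, so there are no further candidate keys.

{AuthorID, Score}, {AuthorID, VenueID}, {Score, Year}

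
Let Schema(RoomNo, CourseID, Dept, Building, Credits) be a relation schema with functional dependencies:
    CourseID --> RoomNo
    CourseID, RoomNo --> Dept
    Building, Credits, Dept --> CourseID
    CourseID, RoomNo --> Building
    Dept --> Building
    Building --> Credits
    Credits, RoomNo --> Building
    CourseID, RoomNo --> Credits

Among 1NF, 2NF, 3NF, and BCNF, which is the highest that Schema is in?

Candidate keys: {CourseID}, {Dept}. Prime attributes: {CourseID, Dept}.
Building --> Credits breaks BCNF: {Building}⁺ = {Building, Credits}, so {Building} is not a superkey.
Because {Credits} is non-prime and the left side of Building --> Credits is not a superkey, the relation is not in 3NF.
With only single-attribute keys there can be no partial dependency, so 2NF holds.

2NF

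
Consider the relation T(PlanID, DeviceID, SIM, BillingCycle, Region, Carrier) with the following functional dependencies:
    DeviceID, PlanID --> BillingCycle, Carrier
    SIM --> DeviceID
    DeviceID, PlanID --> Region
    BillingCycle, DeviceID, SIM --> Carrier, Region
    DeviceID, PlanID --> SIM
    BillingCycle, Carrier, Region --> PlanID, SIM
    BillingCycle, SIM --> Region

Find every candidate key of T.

{BillingCycle, SIM}⁺ = {BillingCycle, Carrier, DeviceID, PlanID, Region, SIM}, which is every attribute, so {BillingCycle, SIM} is a candidate key.
{DeviceID, PlanID}⁺ = {BillingCycle, Carrier, DeviceID, PlanID, Region, SIM}, which is every attribute, so {DeviceID, PlanID} is a candidate key.
{PlanID, SIM}⁺ = {BillingCycle, Carrier, DeviceID, PlanID, Region, SIM}, which is every attribute, so {PlanID, SIM} is a candidate key.
{BillingCycle, Carrier, Region}⁺ = {BillingCycle, Carrier, DeviceID, PlanID, Region, SIM}, which is every attribute, so {BillingCycle, Carrier, Region} is a candidate key.
Any other superkey properly contains one of these, so there are no further candidate keys.

{BillingCycle, Carrier, Region}, {BillingCycle, SIM}, {DeviceID, PlanID}, {PlanID, SIM}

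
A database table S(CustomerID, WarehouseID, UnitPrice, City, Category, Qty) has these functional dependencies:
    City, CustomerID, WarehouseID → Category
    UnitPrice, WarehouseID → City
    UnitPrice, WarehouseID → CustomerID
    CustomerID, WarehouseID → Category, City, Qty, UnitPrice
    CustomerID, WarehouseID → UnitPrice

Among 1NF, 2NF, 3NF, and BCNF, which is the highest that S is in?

BCNF

Candidate keys: {CustomerID, WarehouseID}, {UnitPrice, WarehouseID}. Prime attributes: {CustomerID, UnitPrice, WarehouseID}.
The left-hand side of every FD is a superkey, so BCNF is satisfied.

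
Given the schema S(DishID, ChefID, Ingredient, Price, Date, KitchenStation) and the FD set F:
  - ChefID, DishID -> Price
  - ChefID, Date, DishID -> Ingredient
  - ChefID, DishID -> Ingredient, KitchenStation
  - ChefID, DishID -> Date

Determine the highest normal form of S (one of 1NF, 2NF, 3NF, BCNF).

Candidate key: {ChefID, DishID}. Prime attributes: {ChefID, DishID}.
Every FD has a superkey on the left, so the relation is in BCNF.

BCNF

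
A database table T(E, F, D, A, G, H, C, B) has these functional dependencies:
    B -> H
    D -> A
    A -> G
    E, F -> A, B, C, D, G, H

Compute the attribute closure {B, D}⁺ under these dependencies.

Start with {B, D}.
B -> H applies; add {H} → now {B, D, H}.
D -> A applies; add {A} → now {A, B, D, H}.
A -> G applies; add {G} → now {A, B, D, G, H}.
No further FD applies.

{A, B, D, G, H}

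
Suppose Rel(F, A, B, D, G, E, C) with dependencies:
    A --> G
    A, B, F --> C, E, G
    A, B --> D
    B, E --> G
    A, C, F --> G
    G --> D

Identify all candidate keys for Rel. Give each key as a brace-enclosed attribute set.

No FD produces {A, B, F}, so they must be in every candidate key.
Closure of {A, B, F} is {A, B, C, D, E, F, G}, the whole schema; {A, B, F} is a candidate key.
No other minimal set has full closure, so this is the only candidate key.

{A, B, F}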